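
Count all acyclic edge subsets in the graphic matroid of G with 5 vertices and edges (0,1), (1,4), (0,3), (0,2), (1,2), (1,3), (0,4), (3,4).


An independent set in a graphic matroid is an acyclic edge subset.
G has 5 vertices and 8 edges.
Enumerate all 2^8 = 256 subsets, checking for acyclicity.
Total independent sets = 128.

128


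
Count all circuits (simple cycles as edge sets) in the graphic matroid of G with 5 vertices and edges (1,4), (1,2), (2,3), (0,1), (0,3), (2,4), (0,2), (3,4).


A circuit in a graphic matroid = edge set of a simple cycle.
G has 5 vertices and 8 edges.
Enumerating all minimal edge subsets forming cycles...
Total circuits found: 13.

13


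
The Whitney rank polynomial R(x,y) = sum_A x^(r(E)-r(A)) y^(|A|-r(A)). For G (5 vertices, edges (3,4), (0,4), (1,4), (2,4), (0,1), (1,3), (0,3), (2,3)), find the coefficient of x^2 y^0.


R(x,y) = sum over A in 2^E of x^(r(E)-r(A)) * y^(|A|-r(A)).
G has 5 vertices, 8 edges. r(E) = 4.
Enumerate all 2^8 = 256 subsets.
Count subsets with r(E)-r(A)=2 and |A|-r(A)=0: 28.

28


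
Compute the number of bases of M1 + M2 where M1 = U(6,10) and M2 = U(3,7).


Bases of a direct sum M1 + M2: |B| = |B(M1)| * |B(M2)|.
|B(U(6,10))| = C(10,6) = 210.
|B(U(3,7))| = C(7,3) = 35.
Total bases = 210 * 35 = 7350.

7350


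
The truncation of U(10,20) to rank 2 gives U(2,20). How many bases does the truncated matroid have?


Truncating U(10,20) to rank 2 gives U(2,20).
Bases of U(2,20) are all 2-element subsets of 20 elements.
Number of bases = C(20,2) = (20 * 19) / (1 * 2) = 190.

190


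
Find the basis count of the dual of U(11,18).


The dual of U(r,n) is U(n-r, n) = U(7,18).
Bases of U(7,18) are all (7)-element subsets.
|B(M*)| = (18 choose 7) = 31824.

31824


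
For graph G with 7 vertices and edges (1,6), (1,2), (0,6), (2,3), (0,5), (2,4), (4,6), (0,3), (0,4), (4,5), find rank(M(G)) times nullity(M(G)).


r(M) = |V| - c = 7 - 1 = 6.
nullity = |E| - r(M) = 10 - 6 = 4.
Product = 6 * 4 = 24.

24


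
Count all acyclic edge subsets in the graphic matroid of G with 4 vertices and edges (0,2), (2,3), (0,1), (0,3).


An independent set in a graphic matroid is an acyclic edge subset.
G has 4 vertices and 4 edges.
Enumerate all 2^4 = 16 subsets, checking for acyclicity.
Total independent sets = 14.

14


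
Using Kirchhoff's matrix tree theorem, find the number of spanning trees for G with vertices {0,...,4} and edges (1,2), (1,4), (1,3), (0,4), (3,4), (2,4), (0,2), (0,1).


By Kirchhoff's matrix tree theorem, the number of spanning trees equals
the determinant of any cofactor of the Laplacian matrix L.
G has 5 vertices and 8 edges.
Computing the (4 x 4) cofactor determinant gives 40.

40


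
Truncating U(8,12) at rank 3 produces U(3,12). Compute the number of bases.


Truncating U(8,12) to rank 3 gives U(3,12).
Bases of U(3,12) are all 3-element subsets of 12 elements.
Number of bases = C(12,3) = 12! / (3! * 9!) = 220.

220


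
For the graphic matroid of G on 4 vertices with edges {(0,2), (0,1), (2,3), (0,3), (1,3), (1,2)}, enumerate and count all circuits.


A circuit in a graphic matroid = edge set of a simple cycle.
G has 4 vertices and 6 edges.
Enumerating all minimal edge subsets forming cycles...
Total circuits found: 7.

7


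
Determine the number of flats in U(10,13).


Flats of U(10,13): every subset of size < 10 is a flat, plus E itself.
Count = (13 choose 0) + (13 choose 1) + (13 choose 2) + (13 choose 3) + (13 choose 4) + (13 choose 5) + (13 choose 6) + (13 choose 7) + (13 choose 8) + (13 choose 9) + 1
     = 1 + 13 + 78 + 286 + 715 + 1287 + 1716 + 1716 + 1287 + 715 + 1
     = 7815.

7815


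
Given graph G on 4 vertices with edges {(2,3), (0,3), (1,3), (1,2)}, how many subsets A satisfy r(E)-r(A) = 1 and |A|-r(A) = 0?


R(x,y) = sum over A in 2^E of x^(r(E)-r(A)) * y^(|A|-r(A)).
G has 4 vertices, 4 edges. r(E) = 3.
Enumerate all 2^4 = 16 subsets.
Count subsets with r(E)-r(A)=1 and |A|-r(A)=0: 6.

6


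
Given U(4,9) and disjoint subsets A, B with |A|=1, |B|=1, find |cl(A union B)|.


|A union B| = 1 + 1 = 2 (disjoint).
In U(4,9), cl(S) = S if |S| < 4, else cl(S) = E.
Since 2 < 4, cl(A union B) = A union B.
|cl(A union B)| = 2.

2


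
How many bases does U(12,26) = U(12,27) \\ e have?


Deleting e from U(12,27) gives U(12,26) since n > r.
Bases of U(12,26) = (26 choose 12) = 9657700.

9657700


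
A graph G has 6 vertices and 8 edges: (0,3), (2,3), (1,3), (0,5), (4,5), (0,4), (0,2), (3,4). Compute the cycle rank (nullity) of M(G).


Cycle rank (nullity) = |E| - r(M) = |E| - (|V| - c).
|E| = 8, |V| = 6, c = 1.
Nullity = 8 - (6 - 1) = 8 - 5 = 3.

3


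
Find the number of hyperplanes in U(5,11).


Hyperplanes of U(5,11) are flats of rank 4.
In a uniform matroid, these are exactly the (4)-element subsets.
Count = C(11,4) = (11 * 10 * 9 * 8) / (1 * 2 * 3 * 4) = 330.

330


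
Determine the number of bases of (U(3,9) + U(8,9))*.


(M1+M2)* = M1* + M2*.
M1* = U(6,9), bases: C(9,6) = 84.
M2* = U(1,9), bases: C(9,1) = 9.
|B(M*)| = 84 * 9 = 756.

756


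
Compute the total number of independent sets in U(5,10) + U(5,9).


For a direct sum, |I(M1+M2)| = |I(M1)| * |I(M2)|.
|I(U(5,10))| = sum C(10,k) for k=0..5 = 638.
|I(U(5,9))| = sum C(9,k) for k=0..5 = 382.
Total = 638 * 382 = 243716.

243716


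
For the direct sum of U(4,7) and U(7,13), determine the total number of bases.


Bases of a direct sum M1 + M2: |B| = |B(M1)| * |B(M2)|.
|B(U(4,7))| = C(7,4) = 35.
|B(U(7,13))| = C(13,7) = 1716.
Total bases = 35 * 1716 = 60060.

60060


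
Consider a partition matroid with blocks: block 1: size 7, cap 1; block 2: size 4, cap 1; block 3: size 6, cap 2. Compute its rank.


Rank of a partition matroid = sum of min(|Si|, ci) for each block.
= min(7,1) + min(4,1) + min(6,2)
= 1 + 1 + 2
= 4.

4


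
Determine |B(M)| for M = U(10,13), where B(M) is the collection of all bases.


Bases of U(10,13) are all 10-element subsets of the 13-element ground set.
Number of bases = C(13,10).
C(13,10) = 286.

286


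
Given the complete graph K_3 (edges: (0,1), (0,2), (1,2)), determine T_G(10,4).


T(K_3; x,y) = x^2 + x + y.
T(10,4) = 100 + 10 + 4 = 114.

114


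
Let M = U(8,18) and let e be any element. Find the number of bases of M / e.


Contracting e from U(8,18) gives U(7,17).
Bases of U(7,17) = C(17,7) = 19448.

19448


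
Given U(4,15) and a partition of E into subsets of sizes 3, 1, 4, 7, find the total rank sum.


r(Ai) = min(|Ai|, 4) for each part.
Sum = min(3,4) + min(1,4) + min(4,4) + min(7,4)
    = 3 + 1 + 4 + 4
    = 12.

12


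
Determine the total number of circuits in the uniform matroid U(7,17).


In U(7,17), circuits are the (8)-element subsets.
Any set of 8 elements is dependent, and removing any one element gives
an independent set of size 7, so it is a minimal dependent set.
Number of circuits = C(17,8) = 24310.

24310


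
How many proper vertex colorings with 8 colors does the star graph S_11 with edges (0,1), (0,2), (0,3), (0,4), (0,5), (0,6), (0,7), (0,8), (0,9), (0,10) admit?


P(tree, k) = k * (k-1)^(10) for any tree on 11 vertices.
P(8) = 8 * 7^10 = 8 * 282475249 = 2259801992.

2259801992


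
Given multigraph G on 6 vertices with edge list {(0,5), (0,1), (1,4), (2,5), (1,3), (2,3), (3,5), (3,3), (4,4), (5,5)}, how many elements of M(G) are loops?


In a graphic matroid, a loop is a self-loop edge (u,u) with rank 0.
Examining all 10 edges for self-loops...
Self-loops found: (3,3), (4,4), (5,5)
Number of loops = 3.

3


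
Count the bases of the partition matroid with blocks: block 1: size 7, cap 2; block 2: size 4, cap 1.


A basis picks exactly ci elements from block i.
Number of bases = product of C(|Si|, ci).
= C(7,2) * C(4,1)
= 21 * 4
= 84.

84


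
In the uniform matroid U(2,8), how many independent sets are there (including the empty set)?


Independent sets of U(2,8) are all subsets of size <= 2.
Count = (8 choose 0) + (8 choose 1) + (8 choose 2)
     = 1 + 8 + 28
     = 37.

37


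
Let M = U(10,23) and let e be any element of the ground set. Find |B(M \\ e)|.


Deleting e from U(10,23) gives U(10,22) since n > r.
Bases of U(10,22) = (22 choose 10) = 646646.

646646


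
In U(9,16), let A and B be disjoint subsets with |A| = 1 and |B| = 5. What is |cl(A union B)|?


|A union B| = 1 + 5 = 6 (disjoint).
In U(9,16), cl(S) = S if |S| < 9, else cl(S) = E.
Since 6 < 9, cl(A union B) = A union B.
|cl(A union B)| = 6.

6


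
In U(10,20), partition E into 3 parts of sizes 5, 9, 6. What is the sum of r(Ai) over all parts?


r(Ai) = min(|Ai|, 10) for each part.
Sum = min(5,10) + min(9,10) + min(6,10)
    = 5 + 9 + 6
    = 20.

20


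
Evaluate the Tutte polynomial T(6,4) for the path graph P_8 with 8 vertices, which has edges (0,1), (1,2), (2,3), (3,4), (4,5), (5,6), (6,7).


A path on 8 vertices is a tree with 7 edges.
T(x,y) = x^(7) for any tree.
T(6,4) = 6^7 = 279936.

279936


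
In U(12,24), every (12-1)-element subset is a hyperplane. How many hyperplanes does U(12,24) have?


Hyperplanes of U(12,24) are flats of rank 11.
In a uniform matroid, these are exactly the (11)-element subsets.
Count = C(24,11) = 2496144.

2496144


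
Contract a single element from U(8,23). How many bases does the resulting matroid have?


Contracting e from U(8,23) gives U(7,22).
Bases of U(7,22) = C(22,7) = 22! / (7! * 15!) = 170544.

170544


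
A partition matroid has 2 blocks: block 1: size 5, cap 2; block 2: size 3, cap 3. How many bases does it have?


A basis picks exactly ci elements from block i.
Number of bases = product of C(|Si|, ci).
= C(5,2) * C(3,3)
= 10 * 1
= 10.

10


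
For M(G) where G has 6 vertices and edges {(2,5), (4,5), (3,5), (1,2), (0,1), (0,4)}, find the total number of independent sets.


An independent set in a graphic matroid is an acyclic edge subset.
G has 6 vertices and 6 edges.
Enumerate all 2^6 = 64 subsets, checking for acyclicity.
Total independent sets = 62.

62


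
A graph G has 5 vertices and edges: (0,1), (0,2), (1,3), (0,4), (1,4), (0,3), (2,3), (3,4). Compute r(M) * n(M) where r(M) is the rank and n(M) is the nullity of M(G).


r(M) = |V| - c = 5 - 1 = 4.
nullity = |E| - r(M) = 8 - 4 = 4.
Product = 4 * 4 = 16.

16


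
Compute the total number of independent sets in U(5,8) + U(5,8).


For a direct sum, |I(M1+M2)| = |I(M1)| * |I(M2)|.
|I(U(5,8))| = sum C(8,k) for k=0..5 = 219.
|I(U(5,8))| = sum C(8,k) for k=0..5 = 219.
Total = 219 * 219 = 47961.

47961


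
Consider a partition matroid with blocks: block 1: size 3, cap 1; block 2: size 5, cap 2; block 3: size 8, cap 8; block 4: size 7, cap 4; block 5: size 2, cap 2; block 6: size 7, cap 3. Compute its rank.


Rank of a partition matroid = sum of min(|Si|, ci) for each block.
= min(3,1) + min(5,2) + min(8,8) + min(7,4) + min(2,2) + min(7,3)
= 1 + 2 + 8 + 4 + 2 + 3
= 20.

20


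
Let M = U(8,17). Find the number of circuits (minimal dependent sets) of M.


In U(8,17), circuits are the (9)-element subsets.
Any set of 9 elements is dependent, and removing any one element gives
an independent set of size 8, so it is a minimal dependent set.
Number of circuits = (17 choose 9) = 24310.

24310


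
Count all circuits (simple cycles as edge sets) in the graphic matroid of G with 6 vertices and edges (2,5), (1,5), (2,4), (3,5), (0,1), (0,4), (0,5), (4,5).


A circuit in a graphic matroid = edge set of a simple cycle.
G has 6 vertices and 8 edges.
Enumerating all minimal edge subsets forming cycles...
Total circuits found: 6.

6


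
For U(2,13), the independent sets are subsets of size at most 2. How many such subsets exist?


Independent sets of U(2,13) are all subsets of size <= 2.
Count = C(13,0) + C(13,1) + C(13,2)
     = 1 + 13 + 78
     = 92.

92


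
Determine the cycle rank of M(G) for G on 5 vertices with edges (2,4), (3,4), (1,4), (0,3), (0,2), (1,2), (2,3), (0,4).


Cycle rank (nullity) = |E| - r(M) = |E| - (|V| - c).
|E| = 8, |V| = 5, c = 1.
Nullity = 8 - (5 - 1) = 8 - 4 = 4.

4


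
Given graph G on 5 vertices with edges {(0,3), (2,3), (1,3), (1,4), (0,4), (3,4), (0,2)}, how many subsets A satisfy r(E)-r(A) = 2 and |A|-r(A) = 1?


R(x,y) = sum over A in 2^E of x^(r(E)-r(A)) * y^(|A|-r(A)).
G has 5 vertices, 7 edges. r(E) = 4.
Enumerate all 2^7 = 128 subsets.
Count subsets with r(E)-r(A)=2 and |A|-r(A)=1: 3.

3


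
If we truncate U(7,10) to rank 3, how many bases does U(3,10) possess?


Truncating U(7,10) to rank 3 gives U(3,10).
Bases of U(3,10) are all 3-element subsets of 10 elements.
Number of bases = C(10,3) = (10 * 9 * 8) / (1 * 2 * 3) = 120.

120


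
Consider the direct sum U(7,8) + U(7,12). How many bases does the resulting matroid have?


Bases of a direct sum M1 + M2: |B| = |B(M1)| * |B(M2)|.
|B(U(7,8))| = C(8,7) = 8.
|B(U(7,12))| = C(12,7) = 792.
Total bases = 8 * 792 = 6336.

6336


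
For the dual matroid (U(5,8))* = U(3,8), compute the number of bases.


The dual of U(r,n) is U(n-r, n) = U(3,8).
Bases of U(3,8) are all (3)-element subsets.
|B(M*)| = C(8,3) = 8! / (3! * 5!) = 56.

56


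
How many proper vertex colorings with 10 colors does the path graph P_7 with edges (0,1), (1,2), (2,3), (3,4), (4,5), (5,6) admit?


P(P_7, k) = k * (k-1)^(6).
P(10) = 10 * 9^6 = 10 * 531441 = 5314410.

5314410


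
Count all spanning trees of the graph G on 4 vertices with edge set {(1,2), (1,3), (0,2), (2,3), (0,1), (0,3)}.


By Kirchhoff's matrix tree theorem, the number of spanning trees equals
the determinant of any cofactor of the Laplacian matrix L.
G has 4 vertices and 6 edges.
Computing the (3 x 3) cofactor determinant gives 16.

16


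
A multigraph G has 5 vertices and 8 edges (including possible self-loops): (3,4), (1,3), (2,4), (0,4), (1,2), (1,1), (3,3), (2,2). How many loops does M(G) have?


In a graphic matroid, a loop is a self-loop edge (u,u) with rank 0.
Examining all 8 edges for self-loops...
Self-loops found: (1,1), (3,3), (2,2)
Number of loops = 3.

3


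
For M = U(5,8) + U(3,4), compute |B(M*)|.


(M1+M2)* = M1* + M2*.
M1* = U(3,8), bases: C(8,3) = 56.
M2* = U(1,4), bases: C(4,1) = 4.
|B(M*)| = 56 * 4 = 224.

224


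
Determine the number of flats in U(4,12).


Flats of U(4,12): every subset of size < 4 is a flat, plus E itself.
Count = (12 choose 0) + (12 choose 1) + (12 choose 2) + (12 choose 3) + 1
     = 1 + 12 + 66 + 220 + 1
     = 300.

300


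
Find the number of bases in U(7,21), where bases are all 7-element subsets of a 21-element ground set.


Bases of U(7,21) are all 7-element subsets of the 21-element ground set.
Number of bases = C(21,7).
C(21,7) = 21! / (7! * 14!) = 116280.

116280


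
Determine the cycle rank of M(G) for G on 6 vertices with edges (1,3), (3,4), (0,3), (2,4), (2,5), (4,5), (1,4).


Cycle rank (nullity) = |E| - r(M) = |E| - (|V| - c).
|E| = 7, |V| = 6, c = 1.
Nullity = 7 - (6 - 1) = 7 - 5 = 2.

2


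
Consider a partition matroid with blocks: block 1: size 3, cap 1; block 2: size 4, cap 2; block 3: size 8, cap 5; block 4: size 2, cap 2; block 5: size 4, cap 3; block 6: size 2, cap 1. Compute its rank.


Rank of a partition matroid = sum of min(|Si|, ci) for each block.
= min(3,1) + min(4,2) + min(8,5) + min(2,2) + min(4,3) + min(2,1)
= 1 + 2 + 5 + 2 + 3 + 1
= 14.

14


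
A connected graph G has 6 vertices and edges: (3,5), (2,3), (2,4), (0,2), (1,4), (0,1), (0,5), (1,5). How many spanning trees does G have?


By Kirchhoff's matrix tree theorem, the number of spanning trees equals
the determinant of any cofactor of the Laplacian matrix L.
G has 6 vertices and 8 edges.
Computing the (5 x 5) cofactor determinant gives 35.

35


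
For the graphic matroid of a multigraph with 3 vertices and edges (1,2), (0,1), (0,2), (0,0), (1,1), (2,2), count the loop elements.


In a graphic matroid, a loop is a self-loop edge (u,u) with rank 0.
Examining all 6 edges for self-loops...
Self-loops found: (0,0), (1,1), (2,2)
Number of loops = 3.

3


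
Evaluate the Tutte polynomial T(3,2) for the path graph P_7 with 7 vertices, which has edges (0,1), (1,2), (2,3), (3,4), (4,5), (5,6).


A path on 7 vertices is a tree with 6 edges.
T(x,y) = x^(6) for any tree.
T(3,2) = 3^6 = 729.

729


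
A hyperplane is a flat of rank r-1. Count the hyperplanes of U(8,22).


Hyperplanes of U(8,22) are flats of rank 7.
In a uniform matroid, these are exactly the (7)-element subsets.
Count = C(22,7) = 170544.

170544


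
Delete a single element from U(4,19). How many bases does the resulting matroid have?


Deleting e from U(4,19) gives U(4,18) since n > r.
Bases of U(4,18) = C(18,4) = 18! / (4! * 14!) = 3060.

3060


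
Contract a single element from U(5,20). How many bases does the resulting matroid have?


Contracting e from U(5,20) gives U(4,19).
Bases of U(4,19) = C(19,4) = 19! / (4! * 15!) = 3876.

3876


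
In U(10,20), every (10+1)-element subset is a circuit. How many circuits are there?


In U(10,20), circuits are the (11)-element subsets.
Any set of 11 elements is dependent, and removing any one element gives
an independent set of size 10, so it is a minimal dependent set.
Number of circuits = C(20,11) = 20! / (11! * 9!) = 167960.

167960


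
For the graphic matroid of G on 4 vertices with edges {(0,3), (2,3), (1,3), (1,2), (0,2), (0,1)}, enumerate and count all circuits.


A circuit in a graphic matroid = edge set of a simple cycle.
G has 4 vertices and 6 edges.
Enumerating all minimal edge subsets forming cycles...
Total circuits found: 7.

7


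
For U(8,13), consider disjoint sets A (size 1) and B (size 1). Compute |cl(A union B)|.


|A union B| = 1 + 1 = 2 (disjoint).
In U(8,13), cl(S) = S if |S| < 8, else cl(S) = E.
Since 2 < 8, cl(A union B) = A union B.
|cl(A union B)| = 2.

2


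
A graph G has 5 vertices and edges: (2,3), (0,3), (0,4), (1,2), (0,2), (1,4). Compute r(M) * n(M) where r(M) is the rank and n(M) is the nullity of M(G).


r(M) = |V| - c = 5 - 1 = 4.
nullity = |E| - r(M) = 6 - 4 = 2.
Product = 4 * 2 = 8.

8


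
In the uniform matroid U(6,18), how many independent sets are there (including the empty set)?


Independent sets of U(6,18) are all subsets of size <= 6.
Count = (18 choose 0) + (18 choose 1) + (18 choose 2) + (18 choose 3) + (18 choose 4) + (18 choose 5) + (18 choose 6)
     = 1 + 18 + 153 + 816 + 3060 + 8568 + 18564
     = 31180.

31180


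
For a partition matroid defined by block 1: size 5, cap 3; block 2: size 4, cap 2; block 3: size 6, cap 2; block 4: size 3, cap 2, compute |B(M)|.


A basis picks exactly ci elements from block i.
Number of bases = product of C(|Si|, ci).
= C(5,3) * C(4,2) * C(6,2) * C(3,2)
= 10 * 6 * 15 * 3
= 2700.

2700


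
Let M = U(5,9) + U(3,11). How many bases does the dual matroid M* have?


(M1+M2)* = M1* + M2*.
M1* = U(4,9), bases: C(9,4) = 126.
M2* = U(8,11), bases: C(11,8) = 165.
|B(M*)| = 126 * 165 = 20790.

20790


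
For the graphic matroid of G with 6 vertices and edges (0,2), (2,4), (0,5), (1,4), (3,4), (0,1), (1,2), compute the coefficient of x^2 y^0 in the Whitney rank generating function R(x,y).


R(x,y) = sum over A in 2^E of x^(r(E)-r(A)) * y^(|A|-r(A)).
G has 6 vertices, 7 edges. r(E) = 5.
Enumerate all 2^7 = 128 subsets.
Count subsets with r(E)-r(A)=2 and |A|-r(A)=0: 33.

33


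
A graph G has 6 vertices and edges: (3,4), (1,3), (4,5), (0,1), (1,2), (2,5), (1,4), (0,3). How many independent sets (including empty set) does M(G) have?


An independent set in a graphic matroid is an acyclic edge subset.
G has 6 vertices and 8 edges.
Enumerate all 2^8 = 256 subsets, checking for acyclicity.
Total independent sets = 178.

178


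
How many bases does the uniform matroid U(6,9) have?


Bases of U(6,9) are all 6-element subsets of the 9-element ground set.
Number of bases = C(9,6).
C(9,6) = 84.

84


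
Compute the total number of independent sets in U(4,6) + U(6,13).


For a direct sum, |I(M1+M2)| = |I(M1)| * |I(M2)|.
|I(U(4,6))| = sum C(6,k) for k=0..4 = 57.
|I(U(6,13))| = sum C(13,k) for k=0..6 = 4096.
Total = 57 * 4096 = 233472.

233472


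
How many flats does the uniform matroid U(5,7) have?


Flats of U(5,7): every subset of size < 5 is a flat, plus E itself.
Count = C(7,0) + C(7,1) + C(7,2) + C(7,3) + C(7,4) + 1
     = 1 + 7 + 21 + 35 + 35 + 1
     = 100.

100


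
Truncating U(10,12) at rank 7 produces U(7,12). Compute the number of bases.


Truncating U(10,12) to rank 7 gives U(7,12).
Bases of U(7,12) are all 7-element subsets of 12 elements.
Number of bases = C(12,7) = 792.

792


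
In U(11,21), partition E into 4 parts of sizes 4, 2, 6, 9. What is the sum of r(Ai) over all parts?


r(Ai) = min(|Ai|, 11) for each part.
Sum = min(4,11) + min(2,11) + min(6,11) + min(9,11)
    = 4 + 2 + 6 + 9
    = 21.

21


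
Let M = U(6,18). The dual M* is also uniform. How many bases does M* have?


The dual of U(r,n) is U(n-r, n) = U(12,18).
Bases of U(12,18) are all (12)-element subsets.
|B(M*)| = C(18,12) = 18564.

18564


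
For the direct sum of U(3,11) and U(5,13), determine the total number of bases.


Bases of a direct sum M1 + M2: |B| = |B(M1)| * |B(M2)|.
|B(U(3,11))| = C(11,3) = 165.
|B(U(5,13))| = C(13,5) = 1287.
Total bases = 165 * 1287 = 212355.

212355


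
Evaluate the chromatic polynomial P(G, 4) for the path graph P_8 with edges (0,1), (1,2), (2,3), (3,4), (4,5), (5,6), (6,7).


P(P_8, k) = k * (k-1)^(7).
P(4) = 4 * 3^7 = 4 * 2187 = 8748.

8748


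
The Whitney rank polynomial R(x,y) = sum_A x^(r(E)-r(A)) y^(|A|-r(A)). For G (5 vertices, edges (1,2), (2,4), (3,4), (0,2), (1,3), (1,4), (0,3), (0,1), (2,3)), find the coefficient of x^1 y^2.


R(x,y) = sum over A in 2^E of x^(r(E)-r(A)) * y^(|A|-r(A)).
G has 5 vertices, 9 edges. r(E) = 4.
Enumerate all 2^9 = 512 subsets.
Count subsets with r(E)-r(A)=1 and |A|-r(A)=2: 15.

15


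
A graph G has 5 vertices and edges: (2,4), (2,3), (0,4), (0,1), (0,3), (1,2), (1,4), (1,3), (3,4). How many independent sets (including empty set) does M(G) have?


An independent set in a graphic matroid is an acyclic edge subset.
G has 5 vertices and 9 edges.
Enumerate all 2^9 = 512 subsets, checking for acyclicity.
Total independent sets = 198.

198


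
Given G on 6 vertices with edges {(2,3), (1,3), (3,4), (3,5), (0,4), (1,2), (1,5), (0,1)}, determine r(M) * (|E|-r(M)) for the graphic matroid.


r(M) = |V| - c = 6 - 1 = 5.
nullity = |E| - r(M) = 8 - 5 = 3.
Product = 5 * 3 = 15.

15


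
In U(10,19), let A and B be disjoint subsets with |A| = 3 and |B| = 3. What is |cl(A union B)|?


|A union B| = 3 + 3 = 6 (disjoint).
In U(10,19), cl(S) = S if |S| < 10, else cl(S) = E.
Since 6 < 10, cl(A union B) = A union B.
|cl(A union B)| = 6.

6


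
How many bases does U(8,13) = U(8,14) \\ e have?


Deleting e from U(8,14) gives U(8,13) since n > r.
Bases of U(8,13) = (13 choose 8) = 1287.

1287


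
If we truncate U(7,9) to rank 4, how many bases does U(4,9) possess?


Truncating U(7,9) to rank 4 gives U(4,9).
Bases of U(4,9) are all 4-element subsets of 9 elements.
Number of bases = C(9,4) = 9! / (4! * 5!) = 126.

126


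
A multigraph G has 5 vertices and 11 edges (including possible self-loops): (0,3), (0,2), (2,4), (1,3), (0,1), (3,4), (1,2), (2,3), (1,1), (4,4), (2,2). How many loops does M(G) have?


In a graphic matroid, a loop is a self-loop edge (u,u) with rank 0.
Examining all 11 edges for self-loops...
Self-loops found: (1,1), (4,4), (2,2)
Number of loops = 3.

3


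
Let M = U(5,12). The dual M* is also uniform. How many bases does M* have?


The dual of U(r,n) is U(n-r, n) = U(7,12).
Bases of U(7,12) are all (7)-element subsets.
|B(M*)| = C(12,7) = 792.

792


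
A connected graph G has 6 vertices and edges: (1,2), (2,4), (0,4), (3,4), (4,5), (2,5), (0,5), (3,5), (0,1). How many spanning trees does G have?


By Kirchhoff's matrix tree theorem, the number of spanning trees equals
the determinant of any cofactor of the Laplacian matrix L.
G has 6 vertices and 9 edges.
Computing the (5 x 5) cofactor determinant gives 60.

60


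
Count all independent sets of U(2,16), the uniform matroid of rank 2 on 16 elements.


Independent sets of U(2,16) are all subsets of size <= 2.
Count = (16 choose 0) + (16 choose 1) + (16 choose 2)
     = 1 + 16 + 120
     = 137.

137


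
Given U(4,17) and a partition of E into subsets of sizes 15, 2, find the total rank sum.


r(Ai) = min(|Ai|, 4) for each part.
Sum = min(15,4) + min(2,4)
    = 4 + 2
    = 6.

6


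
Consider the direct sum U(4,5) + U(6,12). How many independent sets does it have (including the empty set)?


For a direct sum, |I(M1+M2)| = |I(M1)| * |I(M2)|.
|I(U(4,5))| = sum C(5,k) for k=0..4 = 31.
|I(U(6,12))| = sum C(12,k) for k=0..6 = 2510.
Total = 31 * 2510 = 77810.

77810


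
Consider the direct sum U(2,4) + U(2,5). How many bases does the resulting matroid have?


Bases of a direct sum M1 + M2: |B| = |B(M1)| * |B(M2)|.
|B(U(2,4))| = C(4,2) = 6.
|B(U(2,5))| = C(5,2) = 10.
Total bases = 6 * 10 = 60.

60


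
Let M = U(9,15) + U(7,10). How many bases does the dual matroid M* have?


(M1+M2)* = M1* + M2*.
M1* = U(6,15), bases: C(15,6) = 5005.
M2* = U(3,10), bases: C(10,3) = 120.
|B(M*)| = 5005 * 120 = 600600.

600600


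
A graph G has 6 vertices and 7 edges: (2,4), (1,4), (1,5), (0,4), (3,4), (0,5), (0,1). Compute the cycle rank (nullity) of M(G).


Cycle rank (nullity) = |E| - r(M) = |E| - (|V| - c).
|E| = 7, |V| = 6, c = 1.
Nullity = 7 - (6 - 1) = 7 - 5 = 2.

2


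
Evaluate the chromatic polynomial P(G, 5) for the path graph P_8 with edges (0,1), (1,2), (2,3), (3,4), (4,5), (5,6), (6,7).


P(P_8, k) = k * (k-1)^(7).
P(5) = 5 * 4^7 = 5 * 16384 = 81920.

81920


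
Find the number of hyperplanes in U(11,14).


Hyperplanes of U(11,14) are flats of rank 10.
In a uniform matroid, these are exactly the (10)-element subsets.
Count = C(14,10) = 1001.

1001


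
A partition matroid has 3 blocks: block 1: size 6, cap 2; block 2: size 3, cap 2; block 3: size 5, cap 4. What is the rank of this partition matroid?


Rank of a partition matroid = sum of min(|Si|, ci) for each block.
= min(6,2) + min(3,2) + min(5,4)
= 2 + 2 + 4
= 8.

8


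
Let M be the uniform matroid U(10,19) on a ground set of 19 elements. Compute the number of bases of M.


Bases of U(10,19) are all 10-element subsets of the 19-element ground set.
Number of bases = C(19,10).
(19 choose 10) = 92378.

92378


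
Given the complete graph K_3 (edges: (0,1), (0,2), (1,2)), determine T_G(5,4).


T(K_3; x,y) = x^2 + x + y.
T(5,4) = 25 + 5 + 4 = 34.

34


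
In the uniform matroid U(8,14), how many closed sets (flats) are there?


Flats of U(8,14): every subset of size < 8 is a flat, plus E itself.
Count = (14 choose 0) + (14 choose 1) + (14 choose 2) + (14 choose 3) + (14 choose 4) + (14 choose 5) + (14 choose 6) + (14 choose 7) + 1
     = 1 + 14 + 91 + 364 + 1001 + 2002 + 3003 + 3432 + 1
     = 9909.

9909


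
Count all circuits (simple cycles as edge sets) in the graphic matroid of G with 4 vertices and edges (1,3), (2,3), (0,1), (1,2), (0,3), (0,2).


A circuit in a graphic matroid = edge set of a simple cycle.
G has 4 vertices and 6 edges.
Enumerating all minimal edge subsets forming cycles...
Total circuits found: 7.

7


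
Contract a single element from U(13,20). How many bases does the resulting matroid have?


Contracting e from U(13,20) gives U(12,19).
Bases of U(12,19) = (19 choose 12) = 50388.

50388


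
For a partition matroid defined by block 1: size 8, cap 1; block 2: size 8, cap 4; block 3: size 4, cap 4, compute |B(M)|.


A basis picks exactly ci elements from block i.
Number of bases = product of C(|Si|, ci).
= C(8,1) * C(8,4) * C(4,4)
= 8 * 70 * 1
= 560.

560


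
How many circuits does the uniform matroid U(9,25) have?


In U(9,25), circuits are the (10)-element subsets.
Any set of 10 elements is dependent, and removing any one element gives
an independent set of size 9, so it is a minimal dependent set.
Number of circuits = C(25,10) = 3268760.

3268760


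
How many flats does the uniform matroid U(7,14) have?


Flats of U(7,14): every subset of size < 7 is a flat, plus E itself.
Count = C(14,0) + C(14,1) + C(14,2) + C(14,3) + C(14,4) + C(14,5) + C(14,6) + 1
     = 1 + 14 + 91 + 364 + 1001 + 2002 + 3003 + 1
     = 6477.

6477


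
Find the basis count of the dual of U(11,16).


The dual of U(r,n) is U(n-r, n) = U(5,16).
Bases of U(5,16) are all (5)-element subsets.
|B(M*)| = (16 choose 5) = 4368.

4368


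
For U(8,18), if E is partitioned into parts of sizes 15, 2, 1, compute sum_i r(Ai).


r(Ai) = min(|Ai|, 8) for each part.
Sum = min(15,8) + min(2,8) + min(1,8)
    = 8 + 2 + 1
    = 11.

11


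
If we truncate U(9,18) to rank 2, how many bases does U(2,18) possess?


Truncating U(9,18) to rank 2 gives U(2,18).
Bases of U(2,18) are all 2-element subsets of 18 elements.
Number of bases = C(18,2) = (18 * 17) / (1 * 2) = 153.

153


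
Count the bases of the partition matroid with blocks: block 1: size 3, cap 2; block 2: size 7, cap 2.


A basis picks exactly ci elements from block i.
Number of bases = product of C(|Si|, ci).
= C(3,2) * C(7,2)
= 3 * 21
= 63.

63


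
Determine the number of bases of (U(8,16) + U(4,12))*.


(M1+M2)* = M1* + M2*.
M1* = U(8,16), bases: C(16,8) = 12870.
M2* = U(8,12), bases: C(12,8) = 495.
|B(M*)| = 12870 * 495 = 6370650.

6370650


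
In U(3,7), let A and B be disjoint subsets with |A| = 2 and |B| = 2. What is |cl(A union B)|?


|A union B| = 2 + 2 = 4 (disjoint).
In U(3,7), cl(S) = S if |S| < 3, else cl(S) = E.
Since 4 >= 3, cl(A union B) = E.
|cl(A union B)| = 7.

7


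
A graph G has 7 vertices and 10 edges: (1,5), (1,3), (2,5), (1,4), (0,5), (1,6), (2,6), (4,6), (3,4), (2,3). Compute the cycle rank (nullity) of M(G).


Cycle rank (nullity) = |E| - r(M) = |E| - (|V| - c).
|E| = 10, |V| = 7, c = 1.
Nullity = 10 - (7 - 1) = 10 - 6 = 4.

4


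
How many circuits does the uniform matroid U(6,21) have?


In U(6,21), circuits are the (7)-element subsets.
Any set of 7 elements is dependent, and removing any one element gives
an independent set of size 6, so it is a minimal dependent set.
Number of circuits = (21 choose 7) = 116280.

116280


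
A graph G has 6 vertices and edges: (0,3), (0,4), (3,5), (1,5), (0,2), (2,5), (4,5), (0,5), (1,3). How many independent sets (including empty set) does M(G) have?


An independent set in a graphic matroid is an acyclic edge subset.
G has 6 vertices and 9 edges.
Enumerate all 2^9 = 512 subsets, checking for acyclicity.
Total independent sets = 276.

276


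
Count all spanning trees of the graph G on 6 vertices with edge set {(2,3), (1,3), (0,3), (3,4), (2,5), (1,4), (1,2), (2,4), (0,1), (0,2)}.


By Kirchhoff's matrix tree theorem, the number of spanning trees equals
the determinant of any cofactor of the Laplacian matrix L.
G has 6 vertices and 10 edges.
Computing the (5 x 5) cofactor determinant gives 75.

75


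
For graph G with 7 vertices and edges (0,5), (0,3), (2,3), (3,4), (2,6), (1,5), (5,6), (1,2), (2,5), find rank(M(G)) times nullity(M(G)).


r(M) = |V| - c = 7 - 1 = 6.
nullity = |E| - r(M) = 9 - 6 = 3.
Product = 6 * 3 = 18.

18


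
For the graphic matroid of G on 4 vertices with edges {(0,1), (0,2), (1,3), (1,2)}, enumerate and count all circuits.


A circuit in a graphic matroid = edge set of a simple cycle.
G has 4 vertices and 4 edges.
Enumerating all minimal edge subsets forming cycles...
Total circuits found: 1.

1


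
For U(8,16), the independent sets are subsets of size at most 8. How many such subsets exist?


Independent sets of U(8,16) are all subsets of size <= 8.
Count = C(16,0) + C(16,1) + C(16,2) + C(16,3) + C(16,4) + C(16,5) + C(16,6) + C(16,7) + C(16,8)
     = 1 + 16 + 120 + 560 + 1820 + 4368 + 8008 + 11440 + 12870
     = 39203.

39203


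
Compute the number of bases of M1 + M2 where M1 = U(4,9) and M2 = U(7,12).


Bases of a direct sum M1 + M2: |B| = |B(M1)| * |B(M2)|.
|B(U(4,9))| = C(9,4) = 126.
|B(U(7,12))| = C(12,7) = 792.
Total bases = 126 * 792 = 99792.

99792


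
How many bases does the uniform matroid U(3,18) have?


Bases of U(3,18) are all 3-element subsets of the 18-element ground set.
Number of bases = C(18,3).
(18 choose 3) = 816.

816


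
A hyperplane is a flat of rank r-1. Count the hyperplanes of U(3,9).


Hyperplanes of U(3,9) are flats of rank 2.
In a uniform matroid, these are exactly the (2)-element subsets.
Count = (9 choose 2) = 36.

36


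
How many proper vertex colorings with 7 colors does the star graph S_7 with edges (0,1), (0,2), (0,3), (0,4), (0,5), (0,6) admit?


P(tree, k) = k * (k-1)^(6) for any tree on 7 vertices.
P(7) = 7 * 6^6 = 7 * 46656 = 326592.

326592


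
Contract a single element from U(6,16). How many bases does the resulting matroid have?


Contracting e from U(6,16) gives U(5,15).
Bases of U(5,15) = (15 choose 5) = 3003.

3003


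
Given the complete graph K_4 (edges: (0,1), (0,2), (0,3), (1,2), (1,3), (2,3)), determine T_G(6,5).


T(K_4; x,y) = x^3 + 3x^2 + 4xy + 2x + y^3 + 3y^2 + 2y.
Substituting x=6, y=5:
= 216 + 108 + 120 + 12 + 125 + 75 + 10
= 666.

666


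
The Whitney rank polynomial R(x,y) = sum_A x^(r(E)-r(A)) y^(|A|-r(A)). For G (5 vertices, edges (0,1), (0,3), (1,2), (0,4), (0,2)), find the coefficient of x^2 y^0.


R(x,y) = sum over A in 2^E of x^(r(E)-r(A)) * y^(|A|-r(A)).
G has 5 vertices, 5 edges. r(E) = 4.
Enumerate all 2^5 = 32 subsets.
Count subsets with r(E)-r(A)=2 and |A|-r(A)=0: 10.

10


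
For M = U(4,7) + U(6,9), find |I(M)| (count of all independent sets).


For a direct sum, |I(M1+M2)| = |I(M1)| * |I(M2)|.
|I(U(4,7))| = sum C(7,k) for k=0..4 = 99.
|I(U(6,9))| = sum C(9,k) for k=0..6 = 466.
Total = 99 * 466 = 46134.

46134


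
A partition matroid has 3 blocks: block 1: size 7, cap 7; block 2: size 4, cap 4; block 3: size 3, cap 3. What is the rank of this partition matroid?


Rank of a partition matroid = sum of min(|Si|, ci) for each block.
= min(7,7) + min(4,4) + min(3,3)
= 7 + 4 + 3
= 14.

14


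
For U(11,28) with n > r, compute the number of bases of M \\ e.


Deleting e from U(11,28) gives U(11,27) since n > r.
Bases of U(11,27) = C(27,11) = 13037895.

13037895


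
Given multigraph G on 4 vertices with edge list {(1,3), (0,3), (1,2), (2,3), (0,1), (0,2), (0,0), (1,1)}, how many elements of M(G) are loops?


In a graphic matroid, a loop is a self-loop edge (u,u) with rank 0.
Examining all 8 edges for self-loops...
Self-loops found: (0,0), (1,1)
Number of loops = 2.

2


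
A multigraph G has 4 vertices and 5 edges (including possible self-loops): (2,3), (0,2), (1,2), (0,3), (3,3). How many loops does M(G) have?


In a graphic matroid, a loop is a self-loop edge (u,u) with rank 0.
Examining all 5 edges for self-loops...
Self-loops found: (3,3)
Number of loops = 1.

1


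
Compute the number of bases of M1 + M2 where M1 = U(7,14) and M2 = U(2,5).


Bases of a direct sum M1 + M2: |B| = |B(M1)| * |B(M2)|.
|B(U(7,14))| = C(14,7) = 3432.
|B(U(2,5))| = C(5,2) = 10.
Total bases = 3432 * 10 = 34320.

34320


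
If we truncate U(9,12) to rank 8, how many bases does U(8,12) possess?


Truncating U(9,12) to rank 8 gives U(8,12).
Bases of U(8,12) are all 8-element subsets of 12 elements.
Number of bases = (12 choose 8) = 495.

495


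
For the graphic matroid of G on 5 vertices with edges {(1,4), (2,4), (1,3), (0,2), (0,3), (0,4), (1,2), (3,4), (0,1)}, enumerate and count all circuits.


A circuit in a graphic matroid = edge set of a simple cycle.
G has 5 vertices and 9 edges.
Enumerating all minimal edge subsets forming cycles...
Total circuits found: 22.

22


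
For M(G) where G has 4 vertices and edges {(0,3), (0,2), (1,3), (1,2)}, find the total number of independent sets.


An independent set in a graphic matroid is an acyclic edge subset.
G has 4 vertices and 4 edges.
Enumerate all 2^4 = 16 subsets, checking for acyclicity.
Total independent sets = 15.

15


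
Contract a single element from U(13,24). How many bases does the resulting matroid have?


Contracting e from U(13,24) gives U(12,23).
Bases of U(12,23) = C(23,12) = 1352078.

1352078


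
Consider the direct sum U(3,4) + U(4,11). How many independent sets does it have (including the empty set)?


For a direct sum, |I(M1+M2)| = |I(M1)| * |I(M2)|.
|I(U(3,4))| = sum C(4,k) for k=0..3 = 15.
|I(U(4,11))| = sum C(11,k) for k=0..4 = 562.
Total = 15 * 562 = 8430.

8430


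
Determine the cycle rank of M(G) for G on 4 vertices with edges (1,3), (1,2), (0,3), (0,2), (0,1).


Cycle rank (nullity) = |E| - r(M) = |E| - (|V| - c).
|E| = 5, |V| = 4, c = 1.
Nullity = 5 - (4 - 1) = 5 - 3 = 2.

2


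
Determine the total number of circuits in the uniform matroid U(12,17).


In U(12,17), circuits are the (13)-element subsets.
Any set of 13 elements is dependent, and removing any one element gives
an independent set of size 12, so it is a minimal dependent set.
Number of circuits = C(17,13) = 17! / (13! * 4!) = 2380.

2380


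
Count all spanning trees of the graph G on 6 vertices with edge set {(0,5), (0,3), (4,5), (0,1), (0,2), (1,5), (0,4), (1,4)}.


By Kirchhoff's matrix tree theorem, the number of spanning trees equals
the determinant of any cofactor of the Laplacian matrix L.
G has 6 vertices and 8 edges.
Computing the (5 x 5) cofactor determinant gives 16.

16


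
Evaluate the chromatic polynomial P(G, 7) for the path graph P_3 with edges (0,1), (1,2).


P(P_3, k) = k * (k-1)^(2).
P(7) = 7 * 6^2 = 7 * 36 = 252.

252


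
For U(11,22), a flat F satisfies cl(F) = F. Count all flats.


Flats of U(11,22): every subset of size < 11 is a flat, plus E itself.
Count = C(22,0) + C(22,1) + C(22,2) + C(22,3) + C(22,4) + C(22,5) + C(22,6) + C(22,7) + C(22,8) + C(22,9) + C(22,10) + 1
     = 1 + 22 + 231 + 1540 + 7315 + 26334 + 74613 + 170544 + 319770 + 497420 + 646646 + 1
     = 1744437.

1744437


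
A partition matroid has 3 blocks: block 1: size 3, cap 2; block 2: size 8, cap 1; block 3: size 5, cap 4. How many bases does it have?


A basis picks exactly ci elements from block i.
Number of bases = product of C(|Si|, ci).
= C(3,2) * C(8,1) * C(5,4)
= 3 * 8 * 5
= 120.

120


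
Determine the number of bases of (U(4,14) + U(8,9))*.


(M1+M2)* = M1* + M2*.
M1* = U(10,14), bases: C(14,10) = 1001.
M2* = U(1,9), bases: C(9,1) = 9.
|B(M*)| = 1001 * 9 = 9009.

9009


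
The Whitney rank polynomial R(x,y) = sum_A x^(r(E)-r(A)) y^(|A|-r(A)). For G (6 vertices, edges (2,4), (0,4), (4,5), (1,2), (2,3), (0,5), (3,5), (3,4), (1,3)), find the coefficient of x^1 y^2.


R(x,y) = sum over A in 2^E of x^(r(E)-r(A)) * y^(|A|-r(A)).
G has 6 vertices, 9 edges. r(E) = 5.
Enumerate all 2^9 = 512 subsets.
Count subsets with r(E)-r(A)=1 and |A|-r(A)=2: 19.

19


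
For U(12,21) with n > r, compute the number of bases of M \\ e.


Deleting e from U(12,21) gives U(12,20) since n > r.
Bases of U(12,20) = C(20,12) = 20! / (12! * 8!) = 125970.

125970


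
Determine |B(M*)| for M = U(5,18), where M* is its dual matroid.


The dual of U(r,n) is U(n-r, n) = U(13,18).
Bases of U(13,18) are all (13)-element subsets.
|B(M*)| = (18 choose 13) = 8568.

8568


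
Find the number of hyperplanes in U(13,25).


Hyperplanes of U(13,25) are flats of rank 12.
In a uniform matroid, these are exactly the (12)-element subsets.
Count = (25 choose 12) = 5200300.

5200300


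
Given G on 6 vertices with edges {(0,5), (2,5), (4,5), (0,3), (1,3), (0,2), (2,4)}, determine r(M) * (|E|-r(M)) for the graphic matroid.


r(M) = |V| - c = 6 - 1 = 5.
nullity = |E| - r(M) = 7 - 5 = 2.
Product = 5 * 2 = 10.

10


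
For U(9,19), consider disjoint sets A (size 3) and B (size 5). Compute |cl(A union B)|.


|A union B| = 3 + 5 = 8 (disjoint).
In U(9,19), cl(S) = S if |S| < 9, else cl(S) = E.
Since 8 < 9, cl(A union B) = A union B.
|cl(A union B)| = 8.

8
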